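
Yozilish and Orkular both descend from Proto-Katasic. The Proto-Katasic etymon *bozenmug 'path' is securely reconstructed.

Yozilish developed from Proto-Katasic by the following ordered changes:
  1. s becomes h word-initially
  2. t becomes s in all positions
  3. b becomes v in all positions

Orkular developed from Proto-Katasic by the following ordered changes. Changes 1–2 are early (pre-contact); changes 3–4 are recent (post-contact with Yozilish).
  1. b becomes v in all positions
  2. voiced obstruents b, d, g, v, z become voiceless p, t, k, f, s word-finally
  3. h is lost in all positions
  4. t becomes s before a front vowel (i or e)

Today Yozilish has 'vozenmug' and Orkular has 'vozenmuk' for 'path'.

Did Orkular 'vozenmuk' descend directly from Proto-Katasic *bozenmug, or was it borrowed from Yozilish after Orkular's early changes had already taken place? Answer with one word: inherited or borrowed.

If inherited, *bozenmug would pass through all of Orkular's changes:
Orkular: *bozenmug
  bozenmug → vozenmug   [unconditioned shift]
  vozenmug → vozenmuk   [final devoicing]
  vozenmuk (rule 3 does not apply)
  vozenmuk (rule 4 does not apply)
  giving Orkular vozenmuk.
If borrowed from Yozilish 'vozenmug' after the early changes, it would undergo only the recent ones:
  rule 3 (h-loss): no change (vozenmug)
  rule 4 (palatalisation): no change (vozenmug)
  ⇒ as a loan: vozenmug
Orkular 'vozenmuk' matches the inherited outcome exactly, so it is an inherited cognate, not a loan.

inherited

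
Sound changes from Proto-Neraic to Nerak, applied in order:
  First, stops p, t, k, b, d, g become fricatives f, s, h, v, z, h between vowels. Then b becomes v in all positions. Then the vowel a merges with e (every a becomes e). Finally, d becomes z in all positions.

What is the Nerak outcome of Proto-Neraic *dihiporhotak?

zihiforhosek

Nerak: *dihiporhotak
  dihiporhotak → dihiforhosak   [intervocalic lenition]
  dihiforhosak (rule 2 does not apply)
  dihiforhosak → dihiforhosek   [vowel merger]
  dihiforhosek → zihiforhosek   [unconditioned shift]
  giving Nerak zihiforhosek.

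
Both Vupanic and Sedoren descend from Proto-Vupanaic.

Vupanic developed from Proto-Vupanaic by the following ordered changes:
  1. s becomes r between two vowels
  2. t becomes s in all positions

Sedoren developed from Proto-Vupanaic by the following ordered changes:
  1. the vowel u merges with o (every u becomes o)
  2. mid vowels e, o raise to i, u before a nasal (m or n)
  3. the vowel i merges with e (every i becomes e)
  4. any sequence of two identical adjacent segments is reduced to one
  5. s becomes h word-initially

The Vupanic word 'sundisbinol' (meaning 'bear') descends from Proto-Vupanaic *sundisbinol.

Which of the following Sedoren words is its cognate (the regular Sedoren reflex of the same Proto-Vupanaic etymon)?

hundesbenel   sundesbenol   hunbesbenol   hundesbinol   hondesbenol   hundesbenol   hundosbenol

hundesbenol

Sedoren: *sundisbinol > sondisbinol > sundisbinol > sundesbenol > hundesbenol  (by vowel merger, pre-nasal raising, vowel merger, debuccalisation)
Only 'hundesbenol' matches the regular Sedoren development of *sundisbinol.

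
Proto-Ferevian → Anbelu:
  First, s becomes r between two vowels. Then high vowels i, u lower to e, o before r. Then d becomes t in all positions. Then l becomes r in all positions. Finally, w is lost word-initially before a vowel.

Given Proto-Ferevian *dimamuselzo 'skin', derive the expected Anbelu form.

Anbelu: *dimamuselzo > dimamurelzo > dimamorelzo > timamorelzo > timamorerzo  (by rhotacism, pre-rhotic lowering, unconditioned shift, unconditioned shift)

timamorerzo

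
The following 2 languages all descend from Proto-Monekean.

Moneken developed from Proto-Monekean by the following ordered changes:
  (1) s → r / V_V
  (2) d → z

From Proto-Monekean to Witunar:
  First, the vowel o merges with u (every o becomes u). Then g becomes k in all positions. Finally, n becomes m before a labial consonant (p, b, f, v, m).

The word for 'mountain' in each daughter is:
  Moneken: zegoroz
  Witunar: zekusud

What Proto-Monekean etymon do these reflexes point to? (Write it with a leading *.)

*zegosod

Position 3: Moneken has g, Witunar has k. Moneken preserves g here (none of its changes turn any other segment into g), so the proto-segment is *g.
Position 4: Moneken has o, Witunar has u. Moneken preserves o here (none of its changes turn any other segment into o), so the proto-segment is *o.
Continuing position by position gives *zegosod; check it forward:
Moneken: start from *zegosod.
  rule 1 (rhotacism): zegosod → zegorod
  rule 2 (unconditioned shift): zegorod → zegoroz
  ⇒ Moneken zegoroz
Witunar: *zegosod
  zegosod → zegusud   [vowel merger]
  zegusud → zekusud   [unconditioned shift]
  zekusud (rule 3 does not apply)
  giving Witunar zekusud.
*zegosod is the unique common source.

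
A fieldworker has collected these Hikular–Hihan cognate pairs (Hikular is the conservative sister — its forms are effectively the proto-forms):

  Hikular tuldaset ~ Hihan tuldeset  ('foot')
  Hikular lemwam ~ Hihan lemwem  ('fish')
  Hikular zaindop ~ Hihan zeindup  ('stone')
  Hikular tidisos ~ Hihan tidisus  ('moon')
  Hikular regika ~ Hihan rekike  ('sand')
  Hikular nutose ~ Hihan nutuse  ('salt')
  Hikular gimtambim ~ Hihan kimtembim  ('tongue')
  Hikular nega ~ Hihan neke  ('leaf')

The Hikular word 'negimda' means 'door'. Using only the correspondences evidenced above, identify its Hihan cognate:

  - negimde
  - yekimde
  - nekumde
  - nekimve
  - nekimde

nekimde

regika ~ rekike — Hikular g corresponds to Hihan k between vowels (before a front vowel).
regika ~ rekike, nega ~ neke — Hikular a corresponds to Hihan e word-finally.
Applying these to Hikular 'negimda':
  negimda → nekimda   (g→k between vowels (before a front vowel))
  nekimda → nekimde   (a→e word-finally)
So the Hihan cognate is 'nekimde'.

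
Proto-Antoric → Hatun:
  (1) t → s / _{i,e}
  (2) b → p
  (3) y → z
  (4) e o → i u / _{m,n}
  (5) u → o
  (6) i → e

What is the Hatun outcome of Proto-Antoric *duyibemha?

Hatun: *duyibemha > duyipemha > duzipemha > duzipimha > dozipimha > dozepemha  (by unconditioned shift, unconditioned shift, pre-nasal raising, vowel merger, vowel merger)

dozepemha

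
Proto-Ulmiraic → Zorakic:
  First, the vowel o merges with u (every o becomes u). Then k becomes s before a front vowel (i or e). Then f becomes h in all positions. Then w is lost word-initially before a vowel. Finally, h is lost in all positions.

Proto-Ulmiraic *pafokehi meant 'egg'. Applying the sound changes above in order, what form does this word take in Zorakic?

pausei

Zorakic: *pafokehi
  pafokehi → pafukehi   [vowel merger]
  pafukehi → pafusehi   [palatalisation]
  pafusehi → pahusehi   [unconditioned shift]
  pahusehi (rule 4 does not apply)
  pahusehi → pausei   [h-loss]
  giving Zorakic pausei.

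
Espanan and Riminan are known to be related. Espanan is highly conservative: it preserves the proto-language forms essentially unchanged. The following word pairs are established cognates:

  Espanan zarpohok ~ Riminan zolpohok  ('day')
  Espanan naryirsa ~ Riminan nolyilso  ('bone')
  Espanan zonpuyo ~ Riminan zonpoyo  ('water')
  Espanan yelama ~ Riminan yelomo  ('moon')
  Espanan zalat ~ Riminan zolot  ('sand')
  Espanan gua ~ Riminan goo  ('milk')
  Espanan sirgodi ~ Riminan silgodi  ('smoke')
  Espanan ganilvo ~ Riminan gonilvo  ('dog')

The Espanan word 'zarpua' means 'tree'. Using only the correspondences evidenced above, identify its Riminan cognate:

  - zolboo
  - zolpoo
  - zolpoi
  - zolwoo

zarpohok ~ zolpohok, naryirsa ~ nolyilso — Espanan a corresponds to Riminan o after a consonant, before r.
zarpohok ~ zolpohok — Espanan r corresponds to Riminan l after a vowel, before a labial obstruent.
gua ~ goo — Espanan u corresponds to Riminan o after a consonant, before a back vowel.
gua ~ goo — Espanan a corresponds to Riminan o word-finally.
Applying these to Espanan 'zarpua':
  zarpua → zorpua   (a→o after a consonant, before r)
  zorpua → zolpua   (r→l after a vowel, before a labial obstruent)
  zolpua → zolpoa   (u→o after a consonant, before a back vowel)
  zolpoa → zolpoo   (a→o word-finally)
So the Riminan cognate is 'zolpoo'.

zolpoo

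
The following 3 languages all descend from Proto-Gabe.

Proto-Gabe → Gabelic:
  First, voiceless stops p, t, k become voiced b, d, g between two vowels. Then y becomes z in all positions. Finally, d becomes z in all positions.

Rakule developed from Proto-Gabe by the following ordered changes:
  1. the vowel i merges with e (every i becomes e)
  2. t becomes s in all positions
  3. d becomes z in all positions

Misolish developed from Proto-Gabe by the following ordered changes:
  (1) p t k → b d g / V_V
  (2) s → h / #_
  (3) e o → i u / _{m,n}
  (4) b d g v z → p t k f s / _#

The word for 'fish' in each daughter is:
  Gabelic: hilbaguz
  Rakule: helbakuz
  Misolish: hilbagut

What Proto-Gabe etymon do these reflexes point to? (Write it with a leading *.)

Position 2: Gabelic has i, Rakule has e, Misolish has i. Gabelic preserves i here (none of its changes turn any other segment into i), so the proto-segment is *i.
Position 8: Gabelic has z, Rakule has z, Misolish has t. Taking the neighbouring segments as reconstructed: Gabelic z could go back to *d or *z or *y; Rakule z could go back to *d or *z; Misolish t could go back to *t or *d — the one source consistent with every daughter is *d.
Position 6: Gabelic has g, Rakule has k, Misolish has g. Rakule preserves k here (none of its changes turn any other segment into k), so the proto-segment is *k.
Verify the candidate proto-form against each daughter:
Gabelic: start from *hilbakud.
  rule 1 (intervocalic voicing): hilbakud → hilbagud
  rule 2: no change — hilbagud
  rule 3 (unconditioned shift): hilbagud → hilbaguz
  ⇒ Gabelic hilbaguz
Rakule: start from *hilbakud.
  rule 1 (vowel merger): hilbakud → helbakud
  rule 2: no change — helbakud
  rule 3 (unconditioned shift): helbakud → helbakuz
  ⇒ Rakule helbakuz
Misolish: *hilbakud
  hilbakud → hilbagud   [intervocalic voicing]
  hilbagud (rule 2 does not apply)
  hilbagud (rule 3 does not apply)
  hilbagud → hilbagut   [final devoicing]
  giving Misolish hilbagut.
*hilbakud is the unique common source.

*hilbakud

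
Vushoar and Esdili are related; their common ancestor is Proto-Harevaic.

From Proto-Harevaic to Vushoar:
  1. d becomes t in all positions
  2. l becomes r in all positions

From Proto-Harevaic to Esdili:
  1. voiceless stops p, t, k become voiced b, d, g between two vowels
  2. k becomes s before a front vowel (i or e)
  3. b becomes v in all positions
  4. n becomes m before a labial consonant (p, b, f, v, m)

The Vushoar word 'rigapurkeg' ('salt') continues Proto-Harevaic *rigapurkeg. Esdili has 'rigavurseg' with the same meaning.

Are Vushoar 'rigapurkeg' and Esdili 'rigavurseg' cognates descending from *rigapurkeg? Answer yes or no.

Derive the expected Esdili reflex of *rigapurkeg:
Esdili: *rigapurkeg
  rigapurkeg → rigaburkeg   [intervocalic voicing]
  rigaburkeg → rigaburseg   [palatalisation]
  rigaburseg → rigavurseg   [unconditioned shift]
  rigavurseg (rule 4 does not apply)
  giving Esdili rigavurseg.
Esdili 'rigavurseg' matches the regular reflex exactly, so the pair is cognate.

yes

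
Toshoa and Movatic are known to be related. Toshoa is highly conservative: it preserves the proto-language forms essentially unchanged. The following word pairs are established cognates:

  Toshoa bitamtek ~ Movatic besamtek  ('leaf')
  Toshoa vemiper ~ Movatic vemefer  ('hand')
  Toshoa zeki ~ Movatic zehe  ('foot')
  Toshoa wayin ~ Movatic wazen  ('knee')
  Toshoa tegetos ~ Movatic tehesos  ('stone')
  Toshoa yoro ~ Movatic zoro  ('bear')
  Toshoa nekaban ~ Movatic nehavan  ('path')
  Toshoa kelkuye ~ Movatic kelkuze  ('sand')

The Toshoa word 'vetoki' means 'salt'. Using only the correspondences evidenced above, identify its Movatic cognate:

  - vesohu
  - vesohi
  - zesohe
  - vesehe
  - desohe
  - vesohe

tegetos ~ tehesos — Toshoa t corresponds to Movatic s between vowels (before a back vowel).
zeki ~ zehe — Toshoa k corresponds to Movatic h between vowels (before a front vowel).
zeki ~ zehe — Toshoa i corresponds to Movatic e word-finally.
Applying these to Toshoa 'vetoki':
  vetoki → vesoki   (t→s between vowels (before a back vowel))
  vesoki → vesohi   (k→h between vowels (before a front vowel))
  vesohi → vesohe   (i→e word-finally)
So the Movatic cognate is 'vesohe'.

vesohe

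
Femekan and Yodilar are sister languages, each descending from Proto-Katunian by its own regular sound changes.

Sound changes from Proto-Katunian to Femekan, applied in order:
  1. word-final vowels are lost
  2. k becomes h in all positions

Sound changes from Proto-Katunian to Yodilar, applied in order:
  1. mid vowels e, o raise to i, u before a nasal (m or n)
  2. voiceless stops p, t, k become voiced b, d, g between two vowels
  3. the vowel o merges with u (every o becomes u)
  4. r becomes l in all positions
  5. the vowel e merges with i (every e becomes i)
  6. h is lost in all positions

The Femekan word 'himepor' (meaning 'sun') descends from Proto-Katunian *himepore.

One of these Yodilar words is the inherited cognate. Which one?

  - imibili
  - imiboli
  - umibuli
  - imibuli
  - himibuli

Yodilar: start from *himepore.
  rule 1: no change — himepore
  rule 2 (intervocalic voicing): himepore → himebore
  rule 3 (vowel merger): himebore → himebure
  rule 4 (unconditioned shift): himebure → himebule
  rule 5 (vowel merger): himebule → himibuli
  rule 6 (h-loss): himibuli → imibuli
  ⇒ Yodilar imibuli
Only 'imibuli' matches the regular Yodilar development of *himepore.

imibuli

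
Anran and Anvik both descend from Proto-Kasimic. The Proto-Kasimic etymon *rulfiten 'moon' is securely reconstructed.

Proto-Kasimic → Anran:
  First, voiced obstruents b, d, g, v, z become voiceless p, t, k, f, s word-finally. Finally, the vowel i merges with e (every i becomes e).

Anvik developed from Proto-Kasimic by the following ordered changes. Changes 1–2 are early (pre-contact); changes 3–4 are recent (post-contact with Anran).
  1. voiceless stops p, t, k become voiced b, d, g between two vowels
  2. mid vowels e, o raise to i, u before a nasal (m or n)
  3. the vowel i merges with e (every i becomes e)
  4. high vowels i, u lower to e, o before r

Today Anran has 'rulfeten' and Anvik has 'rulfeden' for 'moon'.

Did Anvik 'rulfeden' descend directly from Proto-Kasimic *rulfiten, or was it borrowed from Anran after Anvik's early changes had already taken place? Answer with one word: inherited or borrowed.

inherited

If inherited, *rulfiten would pass through all of Anvik's changes:
Anvik: *rulfiten > rulfiden > rulfidin > rulfeden  (by intervocalic voicing, pre-nasal raising, vowel merger)
If borrowed from Anran 'rulfeten' after the early changes, it would undergo only the recent ones:
  rule 3 (vowel merger): no change (rulfeten)
  rule 4 (pre-rhotic lowering): no change (rulfeten)
  ⇒ as a loan: rulfeten
Anvik 'rulfeden' matches the inherited outcome exactly, so it is an inherited cognate, not a loan.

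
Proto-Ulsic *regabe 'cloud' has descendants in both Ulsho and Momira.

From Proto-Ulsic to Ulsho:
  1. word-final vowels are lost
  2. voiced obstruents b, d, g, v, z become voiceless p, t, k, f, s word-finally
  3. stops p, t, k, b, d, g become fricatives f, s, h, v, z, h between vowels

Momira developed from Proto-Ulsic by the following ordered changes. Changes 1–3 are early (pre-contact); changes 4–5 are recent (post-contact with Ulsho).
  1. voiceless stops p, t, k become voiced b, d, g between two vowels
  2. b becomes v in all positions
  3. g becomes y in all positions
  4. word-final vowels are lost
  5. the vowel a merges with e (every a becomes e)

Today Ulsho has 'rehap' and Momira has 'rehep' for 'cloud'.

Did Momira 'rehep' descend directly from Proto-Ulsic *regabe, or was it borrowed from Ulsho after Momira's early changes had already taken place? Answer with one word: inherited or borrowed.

If inherited, *regabe would pass through all of Momira's changes:
Momira: *regabe
  regabe (rule 1 does not apply)
  regabe → regave   [unconditioned shift]
  regave → reyave   [unconditioned shift]
  reyave → reyav   [apocope]
  reyav → reyev   [vowel merger]
  giving Momira reyev.
If borrowed from Ulsho 'rehap' after the early changes, it would undergo only the recent ones:
  rule 4 (apocope): no change (rehap)
  rule 5 (vowel merger): rehap → rehep
  ⇒ as a loan: rehep
Momira 'rehep' matches the loan outcome 'rehep', not the inherited 'reyev' — it skipped the early Momira changes, so it was borrowed from Ulsho.

borrowed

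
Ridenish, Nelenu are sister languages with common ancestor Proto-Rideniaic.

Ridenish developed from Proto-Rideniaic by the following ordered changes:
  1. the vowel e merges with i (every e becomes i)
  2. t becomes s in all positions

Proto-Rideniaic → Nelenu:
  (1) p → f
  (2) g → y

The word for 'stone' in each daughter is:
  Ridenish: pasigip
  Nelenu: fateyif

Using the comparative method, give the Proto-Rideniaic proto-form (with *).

Position 3: Ridenish has s, Nelenu has t. Nelenu preserves t here (none of its changes turn any other segment into t), so the proto-segment is *t.
Position 7: Ridenish has p, Nelenu has f. Ridenish preserves p here (none of its changes turn any other segment into p), so the proto-segment is *p.
Verify the candidate proto-form against each daughter:
Ridenish: *pategip > patigip > pasigip  (by vowel merger, unconditioned shift)
Nelenu: *pategip > fategif > fateyif  (by unconditioned shift, unconditioned shift)
Only *pategip yields all of Ridenish pasigip, Nelenu fateyif.

*pategip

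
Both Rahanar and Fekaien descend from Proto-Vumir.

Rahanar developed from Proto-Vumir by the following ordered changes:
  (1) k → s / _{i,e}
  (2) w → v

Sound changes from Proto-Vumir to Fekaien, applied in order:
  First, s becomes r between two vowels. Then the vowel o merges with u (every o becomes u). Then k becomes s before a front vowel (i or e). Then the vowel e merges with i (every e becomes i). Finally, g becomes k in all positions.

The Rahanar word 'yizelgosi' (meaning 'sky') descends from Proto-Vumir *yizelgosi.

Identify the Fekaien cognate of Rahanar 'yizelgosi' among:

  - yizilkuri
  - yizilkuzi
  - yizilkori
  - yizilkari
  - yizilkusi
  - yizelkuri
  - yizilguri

yizilkuri

Fekaien: *yizelgosi
  yizelgosi → yizelgori   [rhotacism]
  yizelgori → yizelguri   [vowel merger]
  yizelguri (rule 3 does not apply)
  yizelguri → yizilguri   [vowel merger]
  yizilguri → yizilkuri   [unconditioned shift]
  giving Fekaien yizilkuri.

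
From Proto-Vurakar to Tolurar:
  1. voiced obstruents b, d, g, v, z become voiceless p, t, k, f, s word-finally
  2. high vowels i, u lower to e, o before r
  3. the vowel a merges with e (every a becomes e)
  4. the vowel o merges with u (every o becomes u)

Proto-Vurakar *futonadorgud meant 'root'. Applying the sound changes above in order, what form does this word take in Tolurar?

Tolurar: *futonadorgud
  futonadorgud → futonadorgut   [final devoicing]
  futonadorgut (rule 2 does not apply)
  futonadorgut → futonedorgut   [vowel merger]
  futonedorgut → futunedurgut   [vowel merger]
  giving Tolurar futunedurgut.

futunedurgut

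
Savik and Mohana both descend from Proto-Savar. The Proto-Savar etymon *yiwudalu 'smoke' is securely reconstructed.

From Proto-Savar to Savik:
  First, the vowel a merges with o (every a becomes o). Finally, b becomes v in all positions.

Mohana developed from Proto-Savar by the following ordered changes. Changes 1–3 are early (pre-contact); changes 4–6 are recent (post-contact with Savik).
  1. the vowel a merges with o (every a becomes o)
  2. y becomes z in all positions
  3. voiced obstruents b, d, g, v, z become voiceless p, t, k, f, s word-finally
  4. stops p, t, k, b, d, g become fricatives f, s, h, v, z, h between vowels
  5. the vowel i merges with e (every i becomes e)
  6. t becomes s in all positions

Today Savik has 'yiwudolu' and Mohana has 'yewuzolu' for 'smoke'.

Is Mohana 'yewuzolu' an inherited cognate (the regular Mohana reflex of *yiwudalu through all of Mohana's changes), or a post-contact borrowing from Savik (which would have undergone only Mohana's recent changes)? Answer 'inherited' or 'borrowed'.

If inherited, *yiwudalu would pass through all of Mohana's changes:
Mohana: *yiwudalu > yiwudolu > ziwudolu > ziwuzolu > zewuzolu  (by vowel merger, unconditioned shift, intervocalic lenition, vowel merger)
If borrowed from Savik 'yiwudolu' after the early changes, it would undergo only the recent ones:
  rule 4 (intervocalic lenition): yiwudolu → yiwuzolu
  rule 5 (vowel merger): yiwuzolu → yewuzolu
  rule 6 (unconditioned shift): no change (yewuzolu)
  ⇒ as a loan: yewuzolu
Mohana 'yewuzolu' matches the loan outcome 'yewuzolu', not the inherited 'zewuzolu' — it skipped the early Mohana changes, so it was borrowed from Savik.

borrowed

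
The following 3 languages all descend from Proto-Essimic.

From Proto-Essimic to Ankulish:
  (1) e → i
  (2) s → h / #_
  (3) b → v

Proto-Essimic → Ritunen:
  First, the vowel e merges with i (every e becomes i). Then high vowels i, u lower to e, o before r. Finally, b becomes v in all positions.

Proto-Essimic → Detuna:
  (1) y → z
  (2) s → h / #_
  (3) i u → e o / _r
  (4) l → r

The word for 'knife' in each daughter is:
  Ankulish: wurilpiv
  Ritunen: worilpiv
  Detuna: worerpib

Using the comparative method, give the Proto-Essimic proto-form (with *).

*wurelpib

Position 4: Ankulish has i, Ritunen has i, Detuna has e. Taking the neighbouring segments as reconstructed: Ankulish i could go back to *e or *i; Ritunen i could go back to *e or *i; Detuna e can only go back to *e — the one source consistent with every daughter is *e.
Position 8: Ankulish has v, Ritunen has v, Detuna has b. Detuna preserves b here (none of its changes turn any other segment into b), so the proto-segment is *b.
Position 5: Ankulish has l, Ritunen has l, Detuna has r. Ankulish preserves l here (none of its changes turn any other segment into l), so the proto-segment is *l.
Continuing position by position gives *wurelpib; check it forward:
Ankulish: *wurelpib > wurilpib > wurilpiv  (by vowel merger, unconditioned shift)
Ritunen: *wurelpib
  wurelpib → wurilpib   [vowel merger]
  wurilpib → worilpib   [pre-rhotic lowering]
  worilpib → worilpiv   [unconditioned shift]
  giving Ritunen worilpiv.
Detuna: *wurelpib
  wurelpib (rule 1 does not apply)
  wurelpib (rule 2 does not apply)
  wurelpib → worelpib   [pre-rhotic lowering]
  worelpib → worerpib   [unconditioned shift]
  giving Detuna worerpib.
Only *wurelpib yields all of Ankulish wurilpiv, Ritunen worilpiv, Detuna worerpib.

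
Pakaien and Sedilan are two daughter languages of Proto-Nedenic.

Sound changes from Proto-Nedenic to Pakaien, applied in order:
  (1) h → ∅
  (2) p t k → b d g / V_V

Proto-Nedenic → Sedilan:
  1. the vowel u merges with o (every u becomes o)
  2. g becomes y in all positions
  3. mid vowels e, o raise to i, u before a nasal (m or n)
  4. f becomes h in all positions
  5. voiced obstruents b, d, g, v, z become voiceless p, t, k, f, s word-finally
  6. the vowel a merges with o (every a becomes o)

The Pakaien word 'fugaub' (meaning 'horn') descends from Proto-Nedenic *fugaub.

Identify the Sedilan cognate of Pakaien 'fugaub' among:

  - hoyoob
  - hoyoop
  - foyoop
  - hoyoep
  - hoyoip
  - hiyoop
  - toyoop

Sedilan: *fugaub
  fugaub → fogaob   [vowel merger]
  fogaob → foyaob   [unconditioned shift]
  foyaob (rule 3 does not apply)
  foyaob → hoyaob   [unconditioned shift]
  hoyaob → hoyaop   [final devoicing]
  hoyaop → hoyoop   [vowel merger]
  giving Sedilan hoyoop.
Among the options, 'hoyoop' alone shows every Sedilan change applied in order.

hoyoop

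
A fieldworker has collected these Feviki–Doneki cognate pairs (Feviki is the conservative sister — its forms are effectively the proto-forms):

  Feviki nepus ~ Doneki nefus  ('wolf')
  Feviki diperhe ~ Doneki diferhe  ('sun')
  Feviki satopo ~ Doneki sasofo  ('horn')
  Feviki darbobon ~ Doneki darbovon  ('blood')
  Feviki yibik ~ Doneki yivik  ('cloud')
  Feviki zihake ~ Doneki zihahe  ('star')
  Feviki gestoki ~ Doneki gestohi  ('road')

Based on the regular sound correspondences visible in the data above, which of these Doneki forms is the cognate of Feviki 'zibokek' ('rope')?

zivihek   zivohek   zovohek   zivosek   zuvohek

darbobon ~ darbovon — Feviki b corresponds to Doneki v between vowels (before a back vowel).
zihake ~ zihahe — Feviki k corresponds to Doneki h between vowels (before a front vowel).
Applying these to Feviki 'zibokek':
  zibokek → zivokek   (b→v between vowels (before a back vowel))
  zivokek → zivohek   (k→h between vowels (before a front vowel))
So the Doneki cognate is 'zivohek'.

zivohek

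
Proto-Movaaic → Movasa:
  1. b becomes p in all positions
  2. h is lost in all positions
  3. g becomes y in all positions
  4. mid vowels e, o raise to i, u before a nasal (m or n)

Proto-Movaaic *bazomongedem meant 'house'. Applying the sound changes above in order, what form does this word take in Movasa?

Movasa: start from *bazomongedem.
  rule 1 (unconditioned shift): bazomongedem → pazomongedem
  rule 2: no change — pazomongedem
  rule 3 (unconditioned shift): pazomongedem → pazomonyedem
  rule 4 (pre-nasal raising): pazomonyedem → pazumunyedim
  ⇒ Movasa pazumunyedim

pazumunyedim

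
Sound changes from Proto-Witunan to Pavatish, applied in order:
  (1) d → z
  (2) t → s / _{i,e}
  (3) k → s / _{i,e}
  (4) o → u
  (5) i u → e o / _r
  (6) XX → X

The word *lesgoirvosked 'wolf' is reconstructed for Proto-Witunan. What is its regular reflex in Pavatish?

Pavatish: *lesgoirvosked > lesgoirvoskez > lesgoirvossez > lesguirvussez > lesguervussez > lesguervusez  (by unconditioned shift, palatalisation, vowel merger, pre-rhotic lowering, degemination)

lesguervusez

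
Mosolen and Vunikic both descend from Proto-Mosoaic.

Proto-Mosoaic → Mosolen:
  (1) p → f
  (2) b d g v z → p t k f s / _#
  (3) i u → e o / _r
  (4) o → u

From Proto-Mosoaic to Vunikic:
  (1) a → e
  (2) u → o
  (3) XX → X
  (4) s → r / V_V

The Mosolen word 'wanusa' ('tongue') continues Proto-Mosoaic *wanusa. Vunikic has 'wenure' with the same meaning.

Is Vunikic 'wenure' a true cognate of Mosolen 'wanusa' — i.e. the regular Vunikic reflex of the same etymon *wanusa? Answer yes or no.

Derive the expected Vunikic reflex of *wanusa:
Vunikic: *wanusa
  wanusa → wenuse   [vowel merger]
  wenuse → wenose   [vowel merger]
  wenose (rule 3 does not apply)
  wenose → wenore   [rhotacism]
  giving Vunikic wenore.
The regular Vunikic reflex would be 'wenore', but the attested form is 'wenure'. The correspondence is irregular, so they are not cognates (the Vunikic form has a different source).

no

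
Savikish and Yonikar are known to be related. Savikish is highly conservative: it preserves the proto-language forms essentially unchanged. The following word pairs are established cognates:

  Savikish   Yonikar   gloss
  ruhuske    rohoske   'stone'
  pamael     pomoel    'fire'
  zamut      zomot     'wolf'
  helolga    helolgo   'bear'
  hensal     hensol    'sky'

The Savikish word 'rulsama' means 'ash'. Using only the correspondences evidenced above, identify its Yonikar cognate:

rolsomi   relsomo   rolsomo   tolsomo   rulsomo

rolsomo

ruhuske ~ rohoske, zamut ~ zomot — Savikish u corresponds to Yonikar o after a consonant, before a consonant other than r, m, n, p, b, f, v.
pamael ~ pomoel, zamut ~ zomot — Savikish a corresponds to Yonikar o after a consonant, before a nasal.
helolga ~ helolgo — Savikish a corresponds to Yonikar o word-finally.
Applying these to Savikish 'rulsama':
  rulsama → rolsama   (u→o after a consonant, before a consonant other than r, m, n, p, b, f, v)
  rolsama → rolsoma   (a→o after a consonant, before a nasal)
  rolsoma → rolsomo   (a→o word-finally)
So the Yonikar cognate is 'rolsomo'.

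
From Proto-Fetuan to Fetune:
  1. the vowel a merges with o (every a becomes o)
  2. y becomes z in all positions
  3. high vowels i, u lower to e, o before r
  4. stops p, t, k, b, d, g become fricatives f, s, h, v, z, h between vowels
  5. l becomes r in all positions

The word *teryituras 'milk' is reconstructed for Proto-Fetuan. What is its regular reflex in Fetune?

terzisoros

Fetune: start from *teryituras.
  rule 1 (vowel merger): teryituras → teryituros
  rule 2 (unconditioned shift): teryituros → terzituros
  rule 3 (pre-rhotic lowering): terzituros → terzitoros
  rule 4 (intervocalic lenition): terzitoros → terzisoros
  rule 5: no change — terzisoros
  ⇒ Fetune terzisoros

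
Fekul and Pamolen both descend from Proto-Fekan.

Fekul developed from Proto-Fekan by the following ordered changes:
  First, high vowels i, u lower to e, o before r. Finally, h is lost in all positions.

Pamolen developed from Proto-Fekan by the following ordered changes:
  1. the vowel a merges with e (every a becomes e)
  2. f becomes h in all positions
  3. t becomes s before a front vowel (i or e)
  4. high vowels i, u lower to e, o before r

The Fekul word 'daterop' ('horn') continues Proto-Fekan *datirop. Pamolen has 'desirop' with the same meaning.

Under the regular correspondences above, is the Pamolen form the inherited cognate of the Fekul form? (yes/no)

Derive the expected Pamolen reflex of *datirop:
Pamolen: start from *datirop.
  rule 1 (vowel merger): datirop → detirop
  rule 2: no change — detirop
  rule 3 (palatalisation): detirop → desirop
  rule 4 (pre-rhotic lowering): desirop → deserop
  ⇒ Pamolen deserop
The regular Pamolen reflex would be 'deserop', but the attested form is 'desirop'. The correspondence is irregular, so they are not cognates (the Pamolen form has a different source).

no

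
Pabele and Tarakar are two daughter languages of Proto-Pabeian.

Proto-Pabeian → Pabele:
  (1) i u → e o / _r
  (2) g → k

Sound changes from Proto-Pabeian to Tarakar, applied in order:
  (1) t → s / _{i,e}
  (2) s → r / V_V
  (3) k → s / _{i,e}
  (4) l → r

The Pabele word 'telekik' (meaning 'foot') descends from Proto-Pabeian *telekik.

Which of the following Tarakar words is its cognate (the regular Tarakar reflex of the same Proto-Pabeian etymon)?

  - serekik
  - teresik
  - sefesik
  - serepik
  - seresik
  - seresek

Tarakar: start from *telekik.
  rule 1 (palatalisation): telekik → selekik
  rule 2: no change — selekik
  rule 3 (palatalisation): selekik → selesik
  rule 4 (unconditioned shift): selesik → seresik
  ⇒ Tarakar seresik
Among the options, 'seresik' alone shows every Tarakar change applied in order.

seresik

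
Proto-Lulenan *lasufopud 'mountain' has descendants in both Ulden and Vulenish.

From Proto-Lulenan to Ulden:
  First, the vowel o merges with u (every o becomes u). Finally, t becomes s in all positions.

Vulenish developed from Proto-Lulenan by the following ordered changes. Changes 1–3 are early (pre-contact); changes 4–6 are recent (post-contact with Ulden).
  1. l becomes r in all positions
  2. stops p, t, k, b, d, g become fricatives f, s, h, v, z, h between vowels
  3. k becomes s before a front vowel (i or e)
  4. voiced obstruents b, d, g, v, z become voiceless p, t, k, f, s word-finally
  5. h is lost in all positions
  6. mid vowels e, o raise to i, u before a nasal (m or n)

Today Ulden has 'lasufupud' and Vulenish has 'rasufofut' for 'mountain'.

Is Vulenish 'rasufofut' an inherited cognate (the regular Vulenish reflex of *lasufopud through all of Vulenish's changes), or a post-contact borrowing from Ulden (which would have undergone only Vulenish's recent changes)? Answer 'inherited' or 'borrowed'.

If inherited, *lasufopud would pass through all of Vulenish's changes:
Vulenish: *lasufopud
  lasufopud → rasufopud   [unconditioned shift]
  rasufopud → rasufofud   [intervocalic lenition]
  rasufofud (rule 3 does not apply)
  rasufofud → rasufofut   [final devoicing]
  rasufofut (rule 5 does not apply)
  rasufofut (rule 6 does not apply)
  giving Vulenish rasufofut.
If borrowed from Ulden 'lasufupud' after the early changes, it would undergo only the recent ones:
  rule 4 (final devoicing): lasufupud → lasufuput
  rule 5 (h-loss): no change (lasufuput)
  rule 6 (pre-nasal raising): no change (lasufuput)
  ⇒ as a loan: lasufuput
Vulenish 'rasufofut' matches the inherited outcome exactly, so it is an inherited cognate, not a loan.

inherited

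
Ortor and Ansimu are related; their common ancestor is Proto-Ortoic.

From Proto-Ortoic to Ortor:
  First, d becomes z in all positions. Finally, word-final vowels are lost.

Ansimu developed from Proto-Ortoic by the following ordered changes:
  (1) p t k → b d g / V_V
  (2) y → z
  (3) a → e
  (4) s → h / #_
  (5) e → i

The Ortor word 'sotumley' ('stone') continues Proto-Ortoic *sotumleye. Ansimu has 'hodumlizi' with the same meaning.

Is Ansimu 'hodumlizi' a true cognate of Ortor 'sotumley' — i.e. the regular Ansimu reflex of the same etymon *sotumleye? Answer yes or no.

yes

Derive the expected Ansimu reflex of *sotumleye:
Ansimu: *sotumleye > sodumleye > sodumleze > hodumleze > hodumlizi  (by intervocalic voicing, unconditioned shift, debuccalisation, vowel merger)
Ansimu 'hodumlizi' matches the regular reflex exactly, so the pair is cognate.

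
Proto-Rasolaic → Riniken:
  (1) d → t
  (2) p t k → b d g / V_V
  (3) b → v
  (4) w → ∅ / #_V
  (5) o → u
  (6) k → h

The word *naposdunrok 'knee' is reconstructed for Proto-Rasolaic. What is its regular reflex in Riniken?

navustunruh

Riniken: *naposdunrok
  naposdunrok → napostunrok   [unconditioned shift]
  napostunrok → nabostunrok   [intervocalic voicing]
  nabostunrok → navostunrok   [unconditioned shift]
  navostunrok (rule 4 does not apply)
  navostunrok → navustunruk   [vowel merger]
  navustunruk → navustunruh   [unconditioned shift]
  giving Riniken navustunruh.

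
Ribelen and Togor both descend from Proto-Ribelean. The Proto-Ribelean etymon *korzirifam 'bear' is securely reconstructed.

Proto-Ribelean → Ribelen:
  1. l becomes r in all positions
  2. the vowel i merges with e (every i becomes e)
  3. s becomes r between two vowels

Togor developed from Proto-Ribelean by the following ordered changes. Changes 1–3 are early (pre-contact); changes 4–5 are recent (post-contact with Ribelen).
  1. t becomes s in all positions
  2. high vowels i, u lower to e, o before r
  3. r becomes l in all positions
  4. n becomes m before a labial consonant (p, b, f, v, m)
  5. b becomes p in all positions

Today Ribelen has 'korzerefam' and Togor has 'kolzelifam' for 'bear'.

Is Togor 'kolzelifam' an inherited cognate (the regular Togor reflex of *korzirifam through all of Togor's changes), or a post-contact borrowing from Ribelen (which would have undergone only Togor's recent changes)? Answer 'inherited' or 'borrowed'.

If inherited, *korzirifam would pass through all of Togor's changes:
Togor: start from *korzirifam.
  rule 1: no change — korzirifam
  rule 2 (pre-rhotic lowering): korzirifam → korzerifam
  rule 3 (unconditioned shift): korzerifam → kolzelifam
  rule 4: no change — kolzelifam
  rule 5: no change — kolzelifam
  ⇒ Togor kolzelifam
If borrowed from Ribelen 'korzerefam' after the early changes, it would undergo only the recent ones:
  rule 4 (nasal place assimilation): no change (korzerefam)
  rule 5 (unconditioned shift): no change (korzerefam)
  ⇒ as a loan: korzerefam
Togor 'kolzelifam' matches the inherited outcome exactly, so it is an inherited cognate, not a loan.

inherited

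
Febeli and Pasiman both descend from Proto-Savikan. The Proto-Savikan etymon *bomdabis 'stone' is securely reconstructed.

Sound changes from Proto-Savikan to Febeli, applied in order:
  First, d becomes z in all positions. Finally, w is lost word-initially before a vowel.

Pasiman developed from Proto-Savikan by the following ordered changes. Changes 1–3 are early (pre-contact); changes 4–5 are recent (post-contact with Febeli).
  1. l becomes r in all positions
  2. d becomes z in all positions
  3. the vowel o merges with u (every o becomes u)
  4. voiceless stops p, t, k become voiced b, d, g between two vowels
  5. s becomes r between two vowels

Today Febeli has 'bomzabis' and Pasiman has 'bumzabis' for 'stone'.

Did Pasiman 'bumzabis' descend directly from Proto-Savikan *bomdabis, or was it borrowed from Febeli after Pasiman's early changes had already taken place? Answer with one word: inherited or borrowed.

inherited

If inherited, *bomdabis would pass through all of Pasiman's changes:
Pasiman: *bomdabis
  bomdabis (rule 1 does not apply)
  bomdabis → bomzabis   [unconditioned shift]
  bomzabis → bumzabis   [vowel merger]
  bumzabis (rule 4 does not apply)
  bumzabis (rule 5 does not apply)
  giving Pasiman bumzabis.
If borrowed from Febeli 'bomzabis' after the early changes, it would undergo only the recent ones:
  rule 4 (intervocalic voicing): no change (bomzabis)
  rule 5 (rhotacism): no change (bomzabis)
  ⇒ as a loan: bomzabis
Pasiman 'bumzabis' matches the inherited outcome exactly, so it is an inherited cognate, not a loan.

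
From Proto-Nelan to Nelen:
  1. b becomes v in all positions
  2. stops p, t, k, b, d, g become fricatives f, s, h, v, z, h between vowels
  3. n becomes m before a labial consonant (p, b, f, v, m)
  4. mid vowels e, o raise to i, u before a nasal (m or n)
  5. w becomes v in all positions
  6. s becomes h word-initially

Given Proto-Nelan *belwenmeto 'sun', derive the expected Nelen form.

velvimmeso

Nelen: start from *belwenmeto.
  rule 1 (unconditioned shift): belwenmeto → velwenmeto
  rule 2 (intervocalic lenition): velwenmeto → velwenmeso
  rule 3 (nasal place assimilation): velwenmeso → velwemmeso
  rule 4 (pre-nasal raising): velwemmeso → velwimmeso
  rule 5 (unconditioned shift): velwimmeso → velvimmeso
  rule 6: no change — velvimmeso
  ⇒ Nelen velvimmeso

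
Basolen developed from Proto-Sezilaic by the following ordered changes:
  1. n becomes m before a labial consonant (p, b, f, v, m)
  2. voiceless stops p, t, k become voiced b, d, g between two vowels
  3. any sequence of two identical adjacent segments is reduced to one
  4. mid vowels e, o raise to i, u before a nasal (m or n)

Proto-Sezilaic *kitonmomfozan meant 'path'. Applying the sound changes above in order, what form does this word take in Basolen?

kidumumfozan

Basolen: *kitonmomfozan > kitommomfozan > kidommomfozan > kidomomfozan > kidumumfozan  (by nasal place assimilation, intervocalic voicing, degemination, pre-nasal raising)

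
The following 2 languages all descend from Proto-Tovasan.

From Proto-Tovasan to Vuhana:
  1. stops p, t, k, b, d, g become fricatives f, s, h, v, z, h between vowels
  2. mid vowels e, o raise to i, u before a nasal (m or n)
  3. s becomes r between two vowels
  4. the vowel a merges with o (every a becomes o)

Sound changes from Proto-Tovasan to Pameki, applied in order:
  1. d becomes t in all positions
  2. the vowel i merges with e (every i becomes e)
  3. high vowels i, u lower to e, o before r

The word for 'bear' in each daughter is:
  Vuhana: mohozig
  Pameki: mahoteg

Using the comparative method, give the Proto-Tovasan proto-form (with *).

*mahodig

Position 6: Vuhana has i, Pameki has e. Taking the neighbouring segments as reconstructed: Vuhana i can only go back to *i; Pameki e could go back to *e or *i — the one source consistent with every daughter is *i.
Position 5: Vuhana has z, Pameki has t. Taking the neighbouring segments as reconstructed: Vuhana z could go back to *d or *z; Pameki t could go back to *t or *d — the one source consistent with every daughter is *d.
This points to *mahodig. Verify forward in each daughter:
Vuhana: *mahodig > mahozig > mohozig  (by intervocalic lenition, vowel merger)
Pameki: *mahodig
  mahodig → mahotig   [unconditioned shift]
  mahotig → mahoteg   [vowel merger]
  mahoteg (rule 3 does not apply)
  giving Pameki mahoteg.
No other proto-form is consistent with every reflex, so the reconstruction is *mahodig.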